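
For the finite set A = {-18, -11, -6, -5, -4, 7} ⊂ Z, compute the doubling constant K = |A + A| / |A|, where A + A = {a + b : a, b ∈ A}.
K = |A + A| / |A| = 18/6 = 3

Enumerate A + A = {a + b : a, b ∈ A}. With |A| = 6, there are |A|^2 = 36 ordered sum pairs; collecting distinct values, A + A = {-36, -29, -24, -23, -22, -17, -16, -15, -12, -11, -10, -9, -8, -4, 1, 2, 3, 14}, so |A + A| = 18. Thus K = 18/6 = 3. For comparison, the minimum possible |A + A| over all 6-element sets is 2·6 − 1 = 11 (so min K = 11/6), attained only by arithmetic progressions.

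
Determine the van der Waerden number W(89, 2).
W(89, 2) = 89 + 1 = 90

A 2-term AP is any pair of integers, so a monochromatic 2-AP exists iff some colour is used at least twice. With 89 colours, the colouring i ↦ i on {1, ..., 89} uses each colour once, avoiding any monochromatic pair, so W(89, 2) > 89. For {1, ..., 90}, pigeonhole forces two integers of the same colour, which form a monochromatic 2-AP. Hence W(89, 2) = 90.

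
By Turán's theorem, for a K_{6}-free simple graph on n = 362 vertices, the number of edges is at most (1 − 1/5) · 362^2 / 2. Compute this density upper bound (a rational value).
Turán density bound = (4/5) · 362^2/2 = 262088/5 ≈ 52417.6

Turán's theorem: ex(n, K_{r+1}) is achieved by the complete r-partite Turán graph T(n, r) with parts as balanced as possible, and is at most (1 − 1/r) · n^2/2. For r = 5, n = 362: the density bound is (4/5) · 131044/2 = 262088/5 ≈ 52417.6. The integer-valued extremum is e(T(362, 5)) = 52417, which is strictly less than the density bound 262088/5 since 5 ∤ 362 (the parts of T(362, 5) cannot all be equal).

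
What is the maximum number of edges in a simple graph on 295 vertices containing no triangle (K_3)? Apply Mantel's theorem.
ex(295, K_3) = ⌊295^2/4⌋ = 21756

Mantel (1907): a triangle-free graph on n vertices has at most ⌊n^2/4⌋ edges, with equality for the complete bipartite graph K_{⌊n/2⌋, ⌈n/2⌉}. For n = 295: ⌊295^2/4⌋ = ⌊87025/4⌋ = 21756. The extremal graph is K_{147, 148}, which has 147·148 = 21756 edges.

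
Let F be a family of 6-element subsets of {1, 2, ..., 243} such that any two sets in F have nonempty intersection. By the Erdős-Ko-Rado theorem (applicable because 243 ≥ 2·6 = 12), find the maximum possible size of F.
max |F| = C(242, 5) = 6634944008

Erdős-Ko-Rado (1961): when n ≥ 2k, max |F| = C(n−1, k−1). The bound is attained by the star {A : i ∈ A} for any fixed i ∈ [n]. Here C(243−1, 6−1) = C(242, 5) = 6634944008.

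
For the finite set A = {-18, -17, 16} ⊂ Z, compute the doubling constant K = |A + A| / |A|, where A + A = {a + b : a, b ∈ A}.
K = |A + A| / |A| = 6/3 = 2

Enumerate A + A = {a + b : a, b ∈ A}. With |A| = 3, there are |A|^2 = 9 ordered sum pairs; collecting distinct values, A + A = {-36, -35, -34, -2, -1, 32}, so |A + A| = 6. Thus K = 6/3 = 2. For comparison, the minimum possible |A + A| over all 3-element sets is 2·3 − 1 = 5 (so min K = 5/3), attained only by arithmetic progressions.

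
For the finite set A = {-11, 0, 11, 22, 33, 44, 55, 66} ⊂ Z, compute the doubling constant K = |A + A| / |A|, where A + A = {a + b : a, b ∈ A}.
K = |A + A| / |A| = 15/8

Enumerate A + A = {a + b : a, b ∈ A}. With |A| = 8, there are |A|^2 = 64 ordered sum pairs; collecting distinct values, A + A = {-22, -11, 0, 11, 22, 33, 44, 55, 66, 77, 88, 99, 110, 121, 132}, so |A + A| = 15. Thus K = 15/8. Here |A + A| = 2|A| − 1 = 15, the minimum possible — so K = 15/8 is minimal, which holds iff A is an arithmetic progression.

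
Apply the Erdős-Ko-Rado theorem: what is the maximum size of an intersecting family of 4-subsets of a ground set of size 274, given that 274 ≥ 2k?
max |F| = C(273, 3) = 3353896

The Erdős-Ko-Rado theorem states: for n ≥ 2k, an intersecting family of k-subsets of an n-element set has size at most C(n − 1, k − 1), with equality for 'star' families {A ⊆ [n] : |A| = k, i ∈ A} (fix an element i). For n = 274, k = 4: C(273, 3) = 3353896.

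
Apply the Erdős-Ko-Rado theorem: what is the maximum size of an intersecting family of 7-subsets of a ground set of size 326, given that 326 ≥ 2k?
max |F| = C(325, 6) = 1562461336800

Erdős-Ko-Rado (1961): when n ≥ 2k, max |F| = C(n−1, k−1). The bound is attained by the star {A : i ∈ A} for any fixed i ∈ [n]. Here C(326−1, 7−1) = C(325, 6) = 1562461336800.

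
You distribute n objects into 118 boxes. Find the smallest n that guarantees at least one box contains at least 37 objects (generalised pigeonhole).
n = (37 − 1)·118 + 1 = 4249

By the generalised pigeonhole principle, to guarantee some box contains ≥ r objects we need more than (r − 1) · k objects total. Threshold: n = (r − 1) · k + 1. With r = 37 and k = 118: n = 36 · 118 + 1 = 4248 + 1 = 4249. For n = 4248 = 36 · 118, we can put exactly 36 objects in every box, avoiding 37 in any single one — so 4249 is tight.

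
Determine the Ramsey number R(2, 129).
R(2, 129) = 129

R(2, k) = k for all k ≥ 2: in a 2-colouring of K_k, either some edge is red (a red K_2) or all edges are blue (a blue K_k). And K_{128} coloured all-blue has no blue K_129, so R(2, 129) > 128. Hence R(2, 129) = 129.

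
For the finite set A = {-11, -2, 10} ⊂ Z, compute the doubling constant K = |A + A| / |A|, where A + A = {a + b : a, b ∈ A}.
K = |A + A| / |A| = 6/3 = 2

Enumerate A + A = {a + b : a, b ∈ A}. With |A| = 3, there are |A|^2 = 9 ordered sum pairs; collecting distinct values, A + A = {-22, -13, -4, -1, 8, 20}, so |A + A| = 6. Thus K = 6/3 = 2. For comparison, the minimum possible |A + A| over all 3-element sets is 2·3 − 1 = 5 (so min K = 5/3), attained only by arithmetic progressions.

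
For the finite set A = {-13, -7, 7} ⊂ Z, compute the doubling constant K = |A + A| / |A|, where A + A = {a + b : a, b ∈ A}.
K = |A + A| / |A| = 6/3 = 2

Enumerate A + A = {a + b : a, b ∈ A}. With |A| = 3, there are |A|^2 = 9 ordered sum pairs; collecting distinct values, A + A = {-26, -20, -14, -6, 0, 14}, so |A + A| = 6. Thus K = 6/3 = 2. For comparison, the minimum possible |A + A| over all 3-element sets is 2·3 − 1 = 5 (so min K = 5/3), attained only by arithmetic progressions.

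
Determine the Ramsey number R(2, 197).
R(2, 197) = 197

R(2, k) = k for all k ≥ 2: in a 2-colouring of K_k, either some edge is red (a red K_2) or all edges are blue (a blue K_k). And K_{196} coloured all-blue has no blue K_197, so R(2, 197) > 196. Hence R(2, 197) = 197.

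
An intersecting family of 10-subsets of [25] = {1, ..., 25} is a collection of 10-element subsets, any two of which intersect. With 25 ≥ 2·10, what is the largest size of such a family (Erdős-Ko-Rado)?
max |F| = C(24, 9) = 1307504

Erdős-Ko-Rado (1961): when n ≥ 2k, max |F| = C(n−1, k−1). The bound is attained by the star {A : i ∈ A} for any fixed i ∈ [n]. Here C(25−1, 10−1) = C(24, 9) = 1307504.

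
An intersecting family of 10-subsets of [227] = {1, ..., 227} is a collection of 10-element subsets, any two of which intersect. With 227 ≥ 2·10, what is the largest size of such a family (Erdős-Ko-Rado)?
max |F| = C(226, 9) = 3607026584504200

Erdős-Ko-Rado (1961): when n ≥ 2k, max |F| = C(n−1, k−1). The bound is attained by the star {A : i ∈ A} for any fixed i ∈ [n]. Here C(227−1, 10−1) = C(226, 9) = 3607026584504200.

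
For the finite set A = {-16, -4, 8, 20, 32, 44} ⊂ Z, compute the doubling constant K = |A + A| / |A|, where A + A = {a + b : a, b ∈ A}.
K = |A + A| / |A| = 11/6

Enumerate A + A = {a + b : a, b ∈ A}. With |A| = 6, there are |A|^2 = 36 ordered sum pairs; collecting distinct values, A + A = {-32, -20, -8, 4, 16, 28, 40, 52, 64, 76, 88}, so |A + A| = 11. Thus K = 11/6. Here |A + A| = 2|A| − 1 = 11, the minimum possible — so K = 11/6 is minimal, which holds iff A is an arithmetic progression.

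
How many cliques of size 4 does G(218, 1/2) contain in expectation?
E[# K_4] = C(218, 4) · (1/2)^C(4, 2) = 91537110 / 2^6 = 45768555/32 = 1430267.34375

For each 4-subset S of vertices (there are C(218, 4) = 91537110 such S), let X_S = 1 if S induces a K_4 (all C(4, 2) = 6 edges present). Then P(X_S = 1) = (1/2)^6 = 1/64. By linearity of expectation, E[# K_4] = C(218, 4) · (1/2)^6 = 91537110 / 64 = 45768555/32 = 1430267.34375.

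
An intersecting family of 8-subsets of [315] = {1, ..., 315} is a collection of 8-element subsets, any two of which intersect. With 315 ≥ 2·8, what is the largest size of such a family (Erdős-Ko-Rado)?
max |F| = C(314, 7) = 55825075869992

Erdős-Ko-Rado (1961): when n ≥ 2k, max |F| = C(n−1, k−1). The bound is attained by the star {A : i ∈ A} for any fixed i ∈ [n]. Here C(315−1, 8−1) = C(314, 7) = 55825075869992.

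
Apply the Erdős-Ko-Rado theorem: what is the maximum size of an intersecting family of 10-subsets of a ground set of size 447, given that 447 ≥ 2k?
max |F| = C(446, 9) = 1774069784661404230

Erdős-Ko-Rado (1961): when n ≥ 2k, max |F| = C(n−1, k−1). The bound is attained by the star {A : i ∈ A} for any fixed i ∈ [n]. Here C(447−1, 10−1) = C(446, 9) = 1774069784661404230.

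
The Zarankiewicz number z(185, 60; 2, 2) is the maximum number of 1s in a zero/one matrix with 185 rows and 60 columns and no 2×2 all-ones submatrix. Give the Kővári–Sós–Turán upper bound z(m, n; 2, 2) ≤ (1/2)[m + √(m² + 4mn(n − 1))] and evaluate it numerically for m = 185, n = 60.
z(185, 60; 2, 2) ≤ (1/2)[185 + √(185² + 4·185·60·59)] = (1/2)[185 + √2653825] = 907.0282

Kővári–Sós–Turán: let r_1, ..., r_185 be the row sums and z = Σ r_i the total number of 1s. Each pair of columns can share at most one row with both entries 1 (else a 2×2 all-ones block appears), so Σ_i C(r_i, 2) ≤ C(60, 2) = 1770. By convexity Σ_i C(r_i, 2) ≥ 185·C(z/185, 2) = z(z − 185)/(2·185), giving z² − 185z − 185·60·59 ≤ 0 and hence z ≤ (1/2)[185 + √(34225 + 4·654900)] = (1/2)[185 + √2653825] ≈ (1/2)(185 + 1629.0565) = 907.0282.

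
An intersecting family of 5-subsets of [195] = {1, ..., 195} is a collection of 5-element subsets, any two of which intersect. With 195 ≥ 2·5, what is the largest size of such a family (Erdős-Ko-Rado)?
max |F| = C(194, 4) = 57211376

The Erdős-Ko-Rado theorem states: for n ≥ 2k, an intersecting family of k-subsets of an n-element set has size at most C(n − 1, k − 1), with equality for 'star' families {A ⊆ [n] : |A| = k, i ∈ A} (fix an element i). For n = 195, k = 5: C(194, 4) = 57211376.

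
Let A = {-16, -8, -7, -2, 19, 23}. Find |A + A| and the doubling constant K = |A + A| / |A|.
K = |A + A| / |A| = 21/6 = 7/2

Enumerate A + A = {a + b : a, b ∈ A}. With |A| = 6, there are |A|^2 = 36 ordered sum pairs; collecting distinct values, A + A = {-32, -24, -23, -18, -16, -15, -14, -10, -9, -4, 3, 7, 11, 12, 15, 16, 17, 21, 38, 42, 46}, so |A + A| = 21. Thus K = 21/6 = 7/2. For comparison, the minimum possible |A + A| over all 6-element sets is 2·6 − 1 = 11 (so min K = 11/6), attained only by arithmetic progressions.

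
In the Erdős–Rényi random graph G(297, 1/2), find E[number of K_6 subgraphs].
E[# K_6] = C(297, 6) · (1/2)^C(6, 2) = 906015196548 / 2^15 = 226503799137/8192 ≈ 27649389.543091

For each 6-subset S of vertices (there are C(297, 6) = 906015196548 such S), let X_S = 1 if S induces a K_6 (all C(6, 2) = 15 edges present). Then P(X_S = 1) = (1/2)^15 = 1/32768. By linearity of expectation, E[# K_6] = C(297, 6) · (1/2)^15 = 906015196548 / 32768 = 226503799137/8192 ≈ 27649389.543091.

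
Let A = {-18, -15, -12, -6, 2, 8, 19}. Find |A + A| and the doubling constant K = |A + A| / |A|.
K = |A + A| / |A| = 23/7

Enumerate A + A = {a + b : a, b ∈ A}. With |A| = 7, there are |A|^2 = 49 ordered sum pairs; collecting distinct values, A + A = {-36, -33, -30, -27, -24, -21, -18, -16, -13, -12, -10, -7, -4, 1, 2, 4, 7, 10, 13, 16, 21, 27, 38}, so |A + A| = 23. Thus K = 23/7. For comparison, the minimum possible |A + A| over all 7-element sets is 2·7 − 1 = 13 (so min K = 13/7), attained only by arithmetic progressions.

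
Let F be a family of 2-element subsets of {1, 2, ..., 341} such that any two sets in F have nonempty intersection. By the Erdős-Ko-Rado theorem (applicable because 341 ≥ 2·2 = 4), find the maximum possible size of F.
max |F| = C(340, 1) = 340

The Erdős-Ko-Rado theorem states: for n ≥ 2k, an intersecting family of k-subsets of an n-element set has size at most C(n − 1, k − 1), with equality for 'star' families {A ⊆ [n] : |A| = k, i ∈ A} (fix an element i). For n = 341, k = 2: C(340, 1) = 340.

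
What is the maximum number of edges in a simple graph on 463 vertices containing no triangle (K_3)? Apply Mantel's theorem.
ex(463, K_3) = ⌊463^2/4⌋ = 53592

Mantel (1907): a triangle-free graph on n vertices has at most ⌊n^2/4⌋ edges, with equality for the complete bipartite graph K_{⌊n/2⌋, ⌈n/2⌉}. For n = 463: ⌊463^2/4⌋ = ⌊214369/4⌋ = 53592. The extremal graph is K_{231, 232}, which has 231·232 = 53592 edges.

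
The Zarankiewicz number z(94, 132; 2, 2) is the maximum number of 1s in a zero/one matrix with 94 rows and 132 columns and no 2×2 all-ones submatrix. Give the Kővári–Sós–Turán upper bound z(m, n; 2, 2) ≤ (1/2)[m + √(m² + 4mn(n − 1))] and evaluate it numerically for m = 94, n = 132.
z(94, 132; 2, 2) ≤ (1/2)[94 + √(94² + 4·94·132·131)] = (1/2)[94 + √6510628] = 1322.7966

Kővári–Sós–Turán: let r_1, ..., r_94 be the row sums and z = Σ r_i the total number of 1s. Each pair of columns can share at most one row with both entries 1 (else a 2×2 all-ones block appears), so Σ_i C(r_i, 2) ≤ C(132, 2) = 8646. By convexity Σ_i C(r_i, 2) ≥ 94·C(z/94, 2) = z(z − 94)/(2·94), giving z² − 94z − 94·132·131 ≤ 0 and hence z ≤ (1/2)[94 + √(8836 + 4·1625448)] = (1/2)[94 + √6510628] ≈ (1/2)(94 + 2551.5932) = 1322.7966.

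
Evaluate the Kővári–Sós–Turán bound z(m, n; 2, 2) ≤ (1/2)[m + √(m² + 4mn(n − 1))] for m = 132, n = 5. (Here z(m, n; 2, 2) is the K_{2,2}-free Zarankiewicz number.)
z(132, 5; 2, 2) ≤ (1/2)[132 + √(132² + 4·132·5·4)] = (1/2)[132 + √27984] = 149.6421

Kővári–Sós–Turán: let r_1, ..., r_132 be the row sums and z = Σ r_i the total number of 1s. Each pair of columns can share at most one row with both entries 1 (else a 2×2 all-ones block appears), so Σ_i C(r_i, 2) ≤ C(5, 2) = 10. By convexity Σ_i C(r_i, 2) ≥ 132·C(z/132, 2) = z(z − 132)/(2·132), giving z² − 132z − 132·5·4 ≤ 0 and hence z ≤ (1/2)[132 + √(17424 + 4·2640)] = (1/2)[132 + √27984] ≈ (1/2)(132 + 167.2842) = 149.6421.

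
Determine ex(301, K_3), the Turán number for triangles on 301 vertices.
ex(301, K_3) = ⌊301^2/4⌋ = 22650

Mantel (1907): a triangle-free graph on n vertices has at most ⌊n^2/4⌋ edges, with equality for the complete bipartite graph K_{⌊n/2⌋, ⌈n/2⌉}. For n = 301: ⌊301^2/4⌋ = ⌊90601/4⌋ = 22650. The extremal graph is K_{150, 151}, which has 150·151 = 22650 edges.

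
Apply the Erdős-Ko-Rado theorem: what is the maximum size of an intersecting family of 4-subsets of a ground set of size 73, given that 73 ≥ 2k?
max |F| = C(72, 3) = 59640

The Erdős-Ko-Rado theorem states: for n ≥ 2k, an intersecting family of k-subsets of an n-element set has size at most C(n − 1, k − 1), with equality for 'star' families {A ⊆ [n] : |A| = k, i ∈ A} (fix an element i). For n = 73, k = 4: C(72, 3) = 59640.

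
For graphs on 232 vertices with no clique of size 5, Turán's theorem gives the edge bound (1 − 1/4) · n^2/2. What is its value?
Turán density bound = (3/4) · 232^2/2 = 20184

Turán's theorem: ex(n, K_{r+1}) is achieved by the complete r-partite Turán graph T(n, r) with parts as balanced as possible, and is at most (1 − 1/r) · n^2/2. For r = 4, n = 232: the density bound is (3/4) · 53824/2 = 20184. Since 4 ∣ 232, the Turán graph T(232, 4) has parts of equal size 58, and its edge count e(T(232, 4)) = 20184 attains the density bound exactly.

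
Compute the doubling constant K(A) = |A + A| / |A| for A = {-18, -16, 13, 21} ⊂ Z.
K = |A + A| / |A| = 10/4 = 5/2

Enumerate A + A = {a + b : a, b ∈ A}. With |A| = 4, there are |A|^2 = 16 ordered sum pairs; collecting distinct values, A + A = {-36, -34, -32, -5, -3, 3, 5, 26, 34, 42}, so |A + A| = 10. Thus K = 10/4 = 5/2. For comparison, the minimum possible |A + A| over all 4-element sets is 2·4 − 1 = 7 (so min K = 7/4), attained only by arithmetic progressions.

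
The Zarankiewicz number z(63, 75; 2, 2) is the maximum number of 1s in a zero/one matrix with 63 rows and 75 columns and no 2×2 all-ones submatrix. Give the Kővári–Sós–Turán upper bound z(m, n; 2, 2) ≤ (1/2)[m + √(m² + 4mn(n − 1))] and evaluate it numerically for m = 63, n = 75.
z(63, 75; 2, 2) ≤ (1/2)[63 + √(63² + 4·63·75·74)] = (1/2)[63 + √1402569] = 623.6505

Kővári–Sós–Turán: let r_1, ..., r_63 be the row sums and z = Σ r_i the total number of 1s. Each pair of columns can share at most one row with both entries 1 (else a 2×2 all-ones block appears), so Σ_i C(r_i, 2) ≤ C(75, 2) = 2775. By convexity Σ_i C(r_i, 2) ≥ 63·C(z/63, 2) = z(z − 63)/(2·63), giving z² − 63z − 63·75·74 ≤ 0 and hence z ≤ (1/2)[63 + √(3969 + 4·349650)] = (1/2)[63 + √1402569] ≈ (1/2)(63 + 1184.3011) = 623.6505.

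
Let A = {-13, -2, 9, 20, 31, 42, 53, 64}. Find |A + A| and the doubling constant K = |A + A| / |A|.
K = |A + A| / |A| = 15/8

Enumerate A + A = {a + b : a, b ∈ A}. With |A| = 8, there are |A|^2 = 64 ordered sum pairs; collecting distinct values, A + A = {-26, -15, -4, 7, 18, 29, 40, 51, 62, 73, 84, 95, 106, 117, 128}, so |A + A| = 15. Thus K = 15/8. Here |A + A| = 2|A| − 1 = 15, the minimum possible — so K = 15/8 is minimal, which holds iff A is an arithmetic progression.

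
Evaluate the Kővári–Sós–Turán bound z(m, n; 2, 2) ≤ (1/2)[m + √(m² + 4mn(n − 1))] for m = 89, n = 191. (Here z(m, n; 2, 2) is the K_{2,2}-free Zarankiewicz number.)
z(89, 191; 2, 2) ≤ (1/2)[89 + √(89² + 4·89·191·190)] = (1/2)[89 + √12927161] = 1842.2181

Kővári–Sós–Turán: let r_1, ..., r_89 be the row sums and z = Σ r_i the total number of 1s. Each pair of columns can share at most one row with both entries 1 (else a 2×2 all-ones block appears), so Σ_i C(r_i, 2) ≤ C(191, 2) = 18145. By convexity Σ_i C(r_i, 2) ≥ 89·C(z/89, 2) = z(z − 89)/(2·89), giving z² − 89z − 89·191·190 ≤ 0 and hence z ≤ (1/2)[89 + √(7921 + 4·3229810)] = (1/2)[89 + √12927161] ≈ (1/2)(89 + 3595.4361) = 1842.2181.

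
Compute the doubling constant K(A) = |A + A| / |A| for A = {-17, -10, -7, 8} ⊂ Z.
K = |A + A| / |A| = 10/4 = 5/2

Enumerate A + A = {a + b : a, b ∈ A}. With |A| = 4, there are |A|^2 = 16 ordered sum pairs; collecting distinct values, A + A = {-34, -27, -24, -20, -17, -14, -9, -2, 1, 16}, so |A + A| = 10. Thus K = 10/4 = 5/2. For comparison, the minimum possible |A + A| over all 4-element sets is 2·4 − 1 = 7 (so min K = 7/4), attained only by arithmetic progressions.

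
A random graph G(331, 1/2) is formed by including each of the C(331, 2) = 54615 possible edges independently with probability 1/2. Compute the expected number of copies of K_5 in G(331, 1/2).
E[# K_5] = C(331, 5) · (1/2)^C(5, 2) = 32120195646 / 2^10 = 16060097823/512 ≈ 31367378.560547

For each 5-subset S of vertices (there are C(331, 5) = 32120195646 such S), let X_S = 1 if S induces a K_5 (all C(5, 2) = 10 edges present). Then P(X_S = 1) = (1/2)^10 = 1/1024. By linearity of expectation, E[# K_5] = C(331, 5) · (1/2)^10 = 32120195646 / 1024 = 16060097823/512 ≈ 31367378.560547.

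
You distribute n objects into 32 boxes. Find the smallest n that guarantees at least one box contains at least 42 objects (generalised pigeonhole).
n = (42 − 1)·32 + 1 = 1313

By the generalised pigeonhole principle, to guarantee some box contains ≥ r objects we need more than (r − 1) · k objects total. Threshold: n = (r − 1) · k + 1. With r = 42 and k = 32: n = 41 · 32 + 1 = 1312 + 1 = 1313. For n = 1312 = 41 · 32, we can put exactly 41 objects in every box, avoiding 42 in any single one — so 1313 is tight.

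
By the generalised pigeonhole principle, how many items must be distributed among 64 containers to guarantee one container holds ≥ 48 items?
n = (48 − 1)·64 + 1 = 3009

By the generalised pigeonhole principle, to guarantee some box contains ≥ r objects we need more than (r − 1) · k objects total. Threshold: n = (r − 1) · k + 1. With r = 48 and k = 64: n = 47 · 64 + 1 = 3008 + 1 = 3009. For n = 3008 = 47 · 64, we can put exactly 47 objects in every box, avoiding 48 in any single one — so 3009 is tight.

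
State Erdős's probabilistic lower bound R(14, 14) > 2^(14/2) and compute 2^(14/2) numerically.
2^(14/2) = 128; so R(14, 14) > 128

Colour each edge of K_n uniformly at random with red/blue. The expected number of monochromatic K_14 is C(n, 14) · 2 · 2^(−C(14,2)). If C(n, 14) · 2^(1 − C(14,2)) < 1, then with positive probability no monochromatic K_14 exists, so R(14, 14) > n. The standard estimate C(n, 14) ≤ n^14/14! shows this inequality holds whenever n ≤ 2^(14/2) (since 14! · 2^(C(14,2) − 1) > 2^(14^2/2) ≥ n^14). Hence R(14, 14) > 2^(14/2) = 128.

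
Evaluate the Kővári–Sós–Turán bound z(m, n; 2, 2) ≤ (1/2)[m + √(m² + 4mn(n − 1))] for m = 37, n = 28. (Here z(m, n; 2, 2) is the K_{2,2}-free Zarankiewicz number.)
z(37, 28; 2, 2) ≤ (1/2)[37 + √(37² + 4·37·28·27)] = (1/2)[37 + √113257] = 186.7684

Kővári–Sós–Turán: let r_1, ..., r_37 be the row sums and z = Σ r_i the total number of 1s. Each pair of columns can share at most one row with both entries 1 (else a 2×2 all-ones block appears), so Σ_i C(r_i, 2) ≤ C(28, 2) = 378. By convexity Σ_i C(r_i, 2) ≥ 37·C(z/37, 2) = z(z − 37)/(2·37), giving z² − 37z − 37·28·27 ≤ 0 and hence z ≤ (1/2)[37 + √(1369 + 4·27972)] = (1/2)[37 + √113257] ≈ (1/2)(37 + 336.5368) = 186.7684.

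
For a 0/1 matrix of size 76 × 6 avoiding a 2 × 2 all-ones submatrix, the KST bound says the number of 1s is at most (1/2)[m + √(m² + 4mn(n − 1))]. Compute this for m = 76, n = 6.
z(76, 6; 2, 2) ≤ (1/2)[76 + √(76² + 4·76·6·5)] = (1/2)[76 + √14896] = 99.0246

Kővári–Sós–Turán: let r_1, ..., r_76 be the row sums and z = Σ r_i the total number of 1s. Each pair of columns can share at most one row with both entries 1 (else a 2×2 all-ones block appears), so Σ_i C(r_i, 2) ≤ C(6, 2) = 15. By convexity Σ_i C(r_i, 2) ≥ 76·C(z/76, 2) = z(z − 76)/(2·76), giving z² − 76z − 76·6·5 ≤ 0 and hence z ≤ (1/2)[76 + √(5776 + 4·2280)] = (1/2)[76 + √14896] ≈ (1/2)(76 + 122.0492) = 99.0246.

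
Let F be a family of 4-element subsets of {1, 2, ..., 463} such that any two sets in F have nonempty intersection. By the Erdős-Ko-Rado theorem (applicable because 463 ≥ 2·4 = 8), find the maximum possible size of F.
max |F| = C(462, 3) = 16328620

Erdős-Ko-Rado (1961): when n ≥ 2k, max |F| = C(n−1, k−1). The bound is attained by the star {A : i ∈ A} for any fixed i ∈ [n]. Here C(463−1, 4−1) = C(462, 3) = 16328620.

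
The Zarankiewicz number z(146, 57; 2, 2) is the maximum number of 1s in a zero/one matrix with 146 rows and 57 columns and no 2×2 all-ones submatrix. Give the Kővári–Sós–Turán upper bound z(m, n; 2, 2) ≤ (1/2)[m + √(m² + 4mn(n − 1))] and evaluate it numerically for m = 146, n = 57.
z(146, 57; 2, 2) ≤ (1/2)[146 + √(146² + 4·146·57·56)] = (1/2)[146 + √1885444] = 759.5574

Kővári–Sós–Turán: let r_1, ..., r_146 be the row sums and z = Σ r_i the total number of 1s. Each pair of columns can share at most one row with both entries 1 (else a 2×2 all-ones block appears), so Σ_i C(r_i, 2) ≤ C(57, 2) = 1596. By convexity Σ_i C(r_i, 2) ≥ 146·C(z/146, 2) = z(z − 146)/(2·146), giving z² − 146z − 146·57·56 ≤ 0 and hence z ≤ (1/2)[146 + √(21316 + 4·466032)] = (1/2)[146 + √1885444] ≈ (1/2)(146 + 1373.1147) = 759.5574.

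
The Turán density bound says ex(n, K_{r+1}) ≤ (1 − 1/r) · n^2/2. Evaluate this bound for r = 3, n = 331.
Turán density bound = (2/3) · 331^2/2 = 109561/3 ≈ 36520.3333

Turán's theorem: ex(n, K_{r+1}) is achieved by the complete r-partite Turán graph T(n, r) with parts as balanced as possible, and is at most (1 − 1/r) · n^2/2. For r = 3, n = 331: the density bound is (2/3) · 109561/2 = 109561/3 ≈ 36520.3333. The integer-valued extremum is e(T(331, 3)) = 36520, which is strictly less than the density bound 109561/3 since 3 ∤ 331 (the parts of T(331, 3) cannot all be equal).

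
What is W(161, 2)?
W(161, 2) = 161 + 1 = 162

A 2-term AP is any pair of integers, so a monochromatic 2-AP exists iff some colour is used at least twice. With 161 colours, the colouring i ↦ i on {1, ..., 161} uses each colour once, avoiding any monochromatic pair, so W(161, 2) > 161. For {1, ..., 162}, pigeonhole forces two integers of the same colour, which form a monochromatic 2-AP. Hence W(161, 2) = 162.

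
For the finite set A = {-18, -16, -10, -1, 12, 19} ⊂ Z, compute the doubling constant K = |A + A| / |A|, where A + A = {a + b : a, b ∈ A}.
K = |A + A| / |A| = 21/6 = 7/2

Enumerate A + A = {a + b : a, b ∈ A}. With |A| = 6, there are |A|^2 = 36 ordered sum pairs; collecting distinct values, A + A = {-36, -34, -32, -28, -26, -20, -19, -17, -11, -6, -4, -2, 1, 2, 3, 9, 11, 18, 24, 31, 38}, so |A + A| = 21. Thus K = 21/6 = 7/2. For comparison, the minimum possible |A + A| over all 6-element sets is 2·6 − 1 = 11 (so min K = 11/6), attained only by arithmetic progressions.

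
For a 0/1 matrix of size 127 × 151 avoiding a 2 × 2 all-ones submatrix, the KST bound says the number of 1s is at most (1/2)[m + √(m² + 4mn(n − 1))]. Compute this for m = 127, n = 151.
z(127, 151; 2, 2) ≤ (1/2)[127 + √(127² + 4·127·151·150)] = (1/2)[127 + √11522329] = 1760.7278

Kővári–Sós–Turán: let r_1, ..., r_127 be the row sums and z = Σ r_i the total number of 1s. Each pair of columns can share at most one row with both entries 1 (else a 2×2 all-ones block appears), so Σ_i C(r_i, 2) ≤ C(151, 2) = 11325. By convexity Σ_i C(r_i, 2) ≥ 127·C(z/127, 2) = z(z − 127)/(2·127), giving z² − 127z − 127·151·150 ≤ 0 and hence z ≤ (1/2)[127 + √(16129 + 4·2876550)] = (1/2)[127 + √11522329] ≈ (1/2)(127 + 3394.4556) = 1760.7278.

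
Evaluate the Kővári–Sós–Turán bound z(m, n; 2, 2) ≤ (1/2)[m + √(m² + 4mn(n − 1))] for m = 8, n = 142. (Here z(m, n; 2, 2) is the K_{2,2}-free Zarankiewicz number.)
z(8, 142; 2, 2) ≤ (1/2)[8 + √(8² + 4·8·142·141)] = (1/2)[8 + √640768] = 404.2399

Kővári–Sós–Turán: let r_1, ..., r_8 be the row sums and z = Σ r_i the total number of 1s. Each pair of columns can share at most one row with both entries 1 (else a 2×2 all-ones block appears), so Σ_i C(r_i, 2) ≤ C(142, 2) = 10011. By convexity Σ_i C(r_i, 2) ≥ 8·C(z/8, 2) = z(z − 8)/(2·8), giving z² − 8z − 8·142·141 ≤ 0 and hence z ≤ (1/2)[8 + √(64 + 4·160176)] = (1/2)[8 + √640768] ≈ (1/2)(8 + 800.4799) = 404.2399.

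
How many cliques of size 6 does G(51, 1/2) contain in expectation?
E[# K_6] = C(51, 6) · (1/2)^C(6, 2) = 18009460 / 2^15 = 4502365/8192 ≈ 549.605103

For each 6-subset S of vertices (there are C(51, 6) = 18009460 such S), let X_S = 1 if S induces a K_6 (all C(6, 2) = 15 edges present). Then P(X_S = 1) = (1/2)^15 = 1/32768. By linearity of expectation, E[# K_6] = C(51, 6) · (1/2)^15 = 18009460 / 32768 = 4502365/8192 ≈ 549.605103.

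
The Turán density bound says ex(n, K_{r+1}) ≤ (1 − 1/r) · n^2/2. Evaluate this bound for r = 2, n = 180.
Turán density bound = (1/2) · 180^2/2 = 8100

Turán's theorem: ex(n, K_{r+1}) is achieved by the complete r-partite Turán graph T(n, r) with parts as balanced as possible, and is at most (1 − 1/r) · n^2/2. For r = 2, n = 180: the density bound is (1/2) · 32400/2 = 8100. Since 2 ∣ 180, the Turán graph T(180, 2) has parts of equal size 90, and its edge count e(T(180, 2)) = 8100 attains the density bound exactly.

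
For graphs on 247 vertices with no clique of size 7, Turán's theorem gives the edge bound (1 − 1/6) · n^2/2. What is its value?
Turán density bound = (5/6) · 247^2/2 = 305045/12 ≈ 25420.4167

Turán's theorem: ex(n, K_{r+1}) is achieved by the complete r-partite Turán graph T(n, r) with parts as balanced as possible, and is at most (1 − 1/r) · n^2/2. For r = 6, n = 247: the density bound is (5/6) · 61009/2 = 305045/12 ≈ 25420.4167. The integer-valued extremum is e(T(247, 6)) = 25420, which is strictly less than the density bound 305045/12 since 6 ∤ 247 (the parts of T(247, 6) cannot all be equal).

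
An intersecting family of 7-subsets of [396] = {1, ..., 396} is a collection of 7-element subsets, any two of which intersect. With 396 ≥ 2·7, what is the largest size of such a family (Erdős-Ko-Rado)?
max |F| = C(395, 6) = 5077860934510

The Erdős-Ko-Rado theorem states: for n ≥ 2k, an intersecting family of k-subsets of an n-element set has size at most C(n − 1, k − 1), with equality for 'star' families {A ⊆ [n] : |A| = k, i ∈ A} (fix an element i). For n = 396, k = 7: C(395, 6) = 5077860934510.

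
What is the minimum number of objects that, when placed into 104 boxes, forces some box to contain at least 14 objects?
n = (14 − 1)·104 + 1 = 1353

By the generalised pigeonhole principle, to guarantee some box contains ≥ r objects we need more than (r − 1) · k objects total. Threshold: n = (r − 1) · k + 1. With r = 14 and k = 104: n = 13 · 104 + 1 = 1352 + 1 = 1353. For n = 1352 = 13 · 104, we can put exactly 13 objects in every box, avoiding 14 in any single one — so 1353 is tight.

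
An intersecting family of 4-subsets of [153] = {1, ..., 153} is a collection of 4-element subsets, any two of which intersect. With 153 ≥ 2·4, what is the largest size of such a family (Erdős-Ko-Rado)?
max |F| = C(152, 3) = 573800

The Erdős-Ko-Rado theorem states: for n ≥ 2k, an intersecting family of k-subsets of an n-element set has size at most C(n − 1, k − 1), with equality for 'star' families {A ⊆ [n] : |A| = k, i ∈ A} (fix an element i). For n = 153, k = 4: C(152, 3) = 573800.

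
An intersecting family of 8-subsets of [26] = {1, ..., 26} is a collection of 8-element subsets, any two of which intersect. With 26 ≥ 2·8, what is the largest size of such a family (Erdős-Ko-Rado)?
max |F| = C(25, 7) = 480700

Erdős-Ko-Rado (1961): when n ≥ 2k, max |F| = C(n−1, k−1). The bound is attained by the star {A : i ∈ A} for any fixed i ∈ [n]. Here C(26−1, 8−1) = C(25, 7) = 480700.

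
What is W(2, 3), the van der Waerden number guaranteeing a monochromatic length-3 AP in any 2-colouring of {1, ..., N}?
W(2, 3) = 9

Lower bound: the 2-colouring RRBBRRBB of {1, ..., 8} (R at positions {1, 2, 5, 6}, B at {3, 4, 7, 8}) contains no monochromatic 3-term AP, so W(2, 3) > 8. Upper bound: a case analysis on any 2-colouring of {1, ..., 9} forces such an AP. Hence W(2, 3) = 9.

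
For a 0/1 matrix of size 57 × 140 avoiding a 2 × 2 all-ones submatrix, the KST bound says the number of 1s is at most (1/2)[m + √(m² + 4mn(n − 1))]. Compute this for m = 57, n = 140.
z(57, 140; 2, 2) ≤ (1/2)[57 + √(57² + 4·57·140·139)] = (1/2)[57 + √4440129] = 1082.0807

Kővári–Sós–Turán: let r_1, ..., r_57 be the row sums and z = Σ r_i the total number of 1s. Each pair of columns can share at most one row with both entries 1 (else a 2×2 all-ones block appears), so Σ_i C(r_i, 2) ≤ C(140, 2) = 9730. By convexity Σ_i C(r_i, 2) ≥ 57·C(z/57, 2) = z(z − 57)/(2·57), giving z² − 57z − 57·140·139 ≤ 0 and hence z ≤ (1/2)[57 + √(3249 + 4·1109220)] = (1/2)[57 + √4440129] ≈ (1/2)(57 + 2107.1614) = 1082.0807.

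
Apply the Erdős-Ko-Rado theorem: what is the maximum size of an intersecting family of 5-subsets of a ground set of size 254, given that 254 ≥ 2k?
max |F| = C(253, 4) = 166695375

The Erdős-Ko-Rado theorem states: for n ≥ 2k, an intersecting family of k-subsets of an n-element set has size at most C(n − 1, k − 1), with equality for 'star' families {A ⊆ [n] : |A| = k, i ∈ A} (fix an element i). For n = 254, k = 5: C(253, 4) = 166695375.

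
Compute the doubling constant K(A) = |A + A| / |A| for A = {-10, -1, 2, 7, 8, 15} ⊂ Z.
K = |A + A| / |A| = 19/6

Enumerate A + A = {a + b : a, b ∈ A}. With |A| = 6, there are |A|^2 = 36 ordered sum pairs; collecting distinct values, A + A = {-20, -11, -8, -3, -2, 1, 4, 5, 6, 7, 9, 10, 14, 15, 16, 17, 22, 23, 30}, so |A + A| = 19. Thus K = 19/6. For comparison, the minimum possible |A + A| over all 6-element sets is 2·6 − 1 = 11 (so min K = 11/6), attained only by arithmetic progressions.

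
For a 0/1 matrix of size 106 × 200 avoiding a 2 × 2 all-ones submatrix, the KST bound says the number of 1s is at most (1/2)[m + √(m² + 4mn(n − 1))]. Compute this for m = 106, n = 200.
z(106, 200; 2, 2) ≤ (1/2)[106 + √(106² + 4·106·200·199)] = (1/2)[106 + √16886436] = 2107.6554

Kővári–Sós–Turán: let r_1, ..., r_106 be the row sums and z = Σ r_i the total number of 1s. Each pair of columns can share at most one row with both entries 1 (else a 2×2 all-ones block appears), so Σ_i C(r_i, 2) ≤ C(200, 2) = 19900. By convexity Σ_i C(r_i, 2) ≥ 106·C(z/106, 2) = z(z − 106)/(2·106), giving z² − 106z − 106·200·199 ≤ 0 and hence z ≤ (1/2)[106 + √(11236 + 4·4218800)] = (1/2)[106 + √16886436] ≈ (1/2)(106 + 4109.3109) = 2107.6554.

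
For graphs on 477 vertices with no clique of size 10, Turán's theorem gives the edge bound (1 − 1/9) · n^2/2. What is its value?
Turán density bound = (8/9) · 477^2/2 = 101124

Turán's theorem: ex(n, K_{r+1}) is achieved by the complete r-partite Turán graph T(n, r) with parts as balanced as possible, and is at most (1 − 1/r) · n^2/2. For r = 9, n = 477: the density bound is (8/9) · 227529/2 = 101124. Since 9 ∣ 477, the Turán graph T(477, 9) has parts of equal size 53, and its edge count e(T(477, 9)) = 101124 attains the density bound exactly.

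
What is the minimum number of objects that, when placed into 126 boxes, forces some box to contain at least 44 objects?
n = (44 − 1)·126 + 1 = 5419

By the generalised pigeonhole principle, to guarantee some box contains ≥ r objects we need more than (r − 1) · k objects total. Threshold: n = (r − 1) · k + 1. With r = 44 and k = 126: n = 43 · 126 + 1 = 5418 + 1 = 5419. For n = 5418 = 43 · 126, we can put exactly 43 objects in every box, avoiding 44 in any single one — so 5419 is tight.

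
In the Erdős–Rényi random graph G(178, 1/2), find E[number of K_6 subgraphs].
E[# K_6] = C(178, 6) · (1/2)^C(6, 2) = 40570171180 / 2^15 = 10142542795/8192 ≈ 1238103.368530

For each 6-subset S of vertices (there are C(178, 6) = 40570171180 such S), let X_S = 1 if S induces a K_6 (all C(6, 2) = 15 edges present). Then P(X_S = 1) = (1/2)^15 = 1/32768. By linearity of expectation, E[# K_6] = C(178, 6) · (1/2)^15 = 40570171180 / 32768 = 10142542795/8192 ≈ 1238103.368530.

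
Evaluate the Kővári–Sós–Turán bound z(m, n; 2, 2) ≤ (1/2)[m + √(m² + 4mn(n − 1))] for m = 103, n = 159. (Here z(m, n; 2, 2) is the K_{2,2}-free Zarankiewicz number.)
z(103, 159; 2, 2) ≤ (1/2)[103 + √(103² + 4·103·159·158)] = (1/2)[103 + √10360873] = 1660.9155

Kővári–Sós–Turán: let r_1, ..., r_103 be the row sums and z = Σ r_i the total number of 1s. Each pair of columns can share at most one row with both entries 1 (else a 2×2 all-ones block appears), so Σ_i C(r_i, 2) ≤ C(159, 2) = 12561. By convexity Σ_i C(r_i, 2) ≥ 103·C(z/103, 2) = z(z − 103)/(2·103), giving z² − 103z − 103·159·158 ≤ 0 and hence z ≤ (1/2)[103 + √(10609 + 4·2587566)] = (1/2)[103 + √10360873] ≈ (1/2)(103 + 3218.831) = 1660.9155.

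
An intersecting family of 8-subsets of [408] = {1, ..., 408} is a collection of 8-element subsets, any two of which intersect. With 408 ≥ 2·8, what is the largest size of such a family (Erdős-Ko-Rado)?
max |F| = C(407, 7) = 348499184786181

The Erdős-Ko-Rado theorem states: for n ≥ 2k, an intersecting family of k-subsets of an n-element set has size at most C(n − 1, k − 1), with equality for 'star' families {A ⊆ [n] : |A| = k, i ∈ A} (fix an element i). For n = 408, k = 8: C(407, 7) = 348499184786181.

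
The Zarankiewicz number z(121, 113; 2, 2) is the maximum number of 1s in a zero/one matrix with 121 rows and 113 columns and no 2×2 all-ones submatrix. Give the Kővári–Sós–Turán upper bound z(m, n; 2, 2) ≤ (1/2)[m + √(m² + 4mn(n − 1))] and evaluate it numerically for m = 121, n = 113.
z(121, 113; 2, 2) ≤ (1/2)[121 + √(121² + 4·121·113·112)] = (1/2)[121 + √6140145] = 1299.4658

Kővári–Sós–Turán: let r_1, ..., r_121 be the row sums and z = Σ r_i the total number of 1s. Each pair of columns can share at most one row with both entries 1 (else a 2×2 all-ones block appears), so Σ_i C(r_i, 2) ≤ C(113, 2) = 6328. By convexity Σ_i C(r_i, 2) ≥ 121·C(z/121, 2) = z(z − 121)/(2·121), giving z² − 121z − 121·113·112 ≤ 0 and hence z ≤ (1/2)[121 + √(14641 + 4·1531376)] = (1/2)[121 + √6140145] ≈ (1/2)(121 + 2477.9316) = 1299.4658.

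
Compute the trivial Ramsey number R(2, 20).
R(2, 20) = 20

R(2, k) = k for all k ≥ 2: in a 2-colouring of K_k, either some edge is red (a red K_2) or all edges are blue (a blue K_k). And K_{19} coloured all-blue has no blue K_20, so R(2, 20) > 19. Hence R(2, 20) = 20.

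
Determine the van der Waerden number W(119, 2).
W(119, 2) = 119 + 1 = 120

A 2-term AP is any pair of integers, so a monochromatic 2-AP exists iff some colour is used at least twice. With 119 colours, the colouring i ↦ i on {1, ..., 119} uses each colour once, avoiding any monochromatic pair, so W(119, 2) > 119. For {1, ..., 120}, pigeonhole forces two integers of the same colour, which form a monochromatic 2-AP. Hence W(119, 2) = 120.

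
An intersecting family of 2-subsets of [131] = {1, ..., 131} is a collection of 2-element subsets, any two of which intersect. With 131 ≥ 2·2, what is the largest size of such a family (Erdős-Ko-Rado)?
max |F| = C(130, 1) = 130

Erdős-Ko-Rado (1961): when n ≥ 2k, max |F| = C(n−1, k−1). The bound is attained by the star {A : i ∈ A} for any fixed i ∈ [n]. Here C(131−1, 2−1) = C(130, 1) = 130.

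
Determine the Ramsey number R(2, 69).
R(2, 69) = 69

R(2, k) = k for all k ≥ 2: in a 2-colouring of K_k, either some edge is red (a red K_2) or all edges are blue (a blue K_k). And K_{68} coloured all-blue has no blue K_69, so R(2, 69) > 68. Hence R(2, 69) = 69.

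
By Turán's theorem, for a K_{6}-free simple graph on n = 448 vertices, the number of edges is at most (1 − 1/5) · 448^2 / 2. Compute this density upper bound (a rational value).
Turán density bound = (4/5) · 448^2/2 = 401408/5 ≈ 80281.6

Turán's theorem: ex(n, K_{r+1}) is achieved by the complete r-partite Turán graph T(n, r) with parts as balanced as possible, and is at most (1 − 1/r) · n^2/2. For r = 5, n = 448: the density bound is (4/5) · 200704/2 = 401408/5 ≈ 80281.6. The integer-valued extremum is e(T(448, 5)) = 80281, which is strictly less than the density bound 401408/5 since 5 ∤ 448 (the parts of T(448, 5) cannot all be equal).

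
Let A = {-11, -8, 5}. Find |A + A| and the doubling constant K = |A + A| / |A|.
K = |A + A| / |A| = 6/3 = 2

Enumerate A + A = {a + b : a, b ∈ A}. With |A| = 3, there are |A|^2 = 9 ordered sum pairs; collecting distinct values, A + A = {-22, -19, -16, -6, -3, 10}, so |A + A| = 6. Thus K = 6/3 = 2. For comparison, the minimum possible |A + A| over all 3-element sets is 2·3 − 1 = 5 (so min K = 5/3), attained only by arithmetic progressions.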